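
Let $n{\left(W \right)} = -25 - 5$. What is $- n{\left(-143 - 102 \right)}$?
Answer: $30$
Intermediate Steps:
$n{\left(W \right)} = -30$ ($n{\left(W \right)} = -25 - 5 = -30$)
$- n{\left(-143 - 102 \right)} = \left(-1\right) \left(-30\right) = 30$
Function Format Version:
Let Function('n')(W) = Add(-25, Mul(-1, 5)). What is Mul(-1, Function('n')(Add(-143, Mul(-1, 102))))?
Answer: 30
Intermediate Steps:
Function('n')(W) = -30 (Function('n')(W) = Add(-25, -5) = -30)
Mul(-1, Function('n')(Add(-143, Mul(-1, 102)))) = Mul(-1, -30) = 30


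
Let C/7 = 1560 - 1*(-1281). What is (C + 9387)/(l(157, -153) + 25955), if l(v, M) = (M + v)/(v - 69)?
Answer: 30668/27191 ≈ 1.1279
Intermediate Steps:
l(v, M) = (M + v)/(-69 + v)
C = 19887 (C = 7*(1560 - 1*(-1281)) = 7*(1560 + 1281) = 7*2841 = 19887)
(C + 9387)/(l(157, -153) + 25955) = (19887 + 9387)/((-153 + 157)/(-69 + 157) + 25955) = 29274/(4/88 + 25955) = 29274/((1/88)*4 + 25955) = 29274/(1/22 + 25955) = 29274/(571011/22) = 29274*(22/571011) = 30668/27191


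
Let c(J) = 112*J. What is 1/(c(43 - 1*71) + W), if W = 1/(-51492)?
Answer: -51492/161478913 ≈ -0.00031888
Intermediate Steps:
W = -1/51492 ≈ -1.9420e-5
1/(c(43 - 1*71) + W) = 1/(112*(43 - 1*71) - 1/51492) = 1/(112*(43 - 71) - 1/51492) = 1/(112*(-28) - 1/51492) = 1/(-3136 - 1/51492) = 1/(-161478913/51492) = -51492/161478913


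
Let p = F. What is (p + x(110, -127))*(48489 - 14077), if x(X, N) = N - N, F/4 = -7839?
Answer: -1079022672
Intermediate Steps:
F = -31356 (F = 4*(-7839) = -31356)
x(X, N) = 0
p = -31356
(p + x(110, -127))*(48489 - 14077) = (-31356 + 0)*(48489 - 14077) = -31356*34412 = -1079022672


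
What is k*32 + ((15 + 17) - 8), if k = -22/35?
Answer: 136/35 ≈ 3.8857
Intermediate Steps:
k = -22/35 (k = -22*1/35 = -22/35 ≈ -0.62857)
k*32 + ((15 + 17) - 8) = -22/35*32 + ((15 + 17) - 8) = -704/35 + (32 - 8) = -704/35 + 24 = 136/35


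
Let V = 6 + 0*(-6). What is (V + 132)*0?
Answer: 0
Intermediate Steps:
V = 6 (V = 6 + 0 = 6)
(V + 132)*0 = (6 + 132)*0 = 138*0 = 0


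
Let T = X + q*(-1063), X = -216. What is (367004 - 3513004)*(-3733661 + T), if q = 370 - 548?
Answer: 11151509798000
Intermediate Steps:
q = -178
T = 188998 (T = -216 - 178*(-1063) = -216 + 189214 = 188998)
(367004 - 3513004)*(-3733661 + T) = (367004 - 3513004)*(-3733661 + 188998) = -3146000*(-3544663) = 11151509798000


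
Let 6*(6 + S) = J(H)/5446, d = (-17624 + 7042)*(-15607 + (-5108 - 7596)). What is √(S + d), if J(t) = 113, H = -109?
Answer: √79968829942430121/16338 ≈ 17309.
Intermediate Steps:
d = 299587002 (d = -10582*(-15607 - 12704) = -10582*(-28311) = 299587002)
S = -195943/32676 (S = -6 + (113/5446)/6 = -6 + (113*(1/5446))/6 = -6 + (⅙)*(113/5446) = -6 + 113/32676 = -195943/32676 ≈ -5.9965)
√(S + d) = √(-195943/32676 + 299587002) = √(9789304681409/32676) = √79968829942430121/16338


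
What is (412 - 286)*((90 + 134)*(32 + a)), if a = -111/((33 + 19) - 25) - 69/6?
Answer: 462560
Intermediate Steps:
a = -281/18 (a = -111/(52 - 25) - 69*⅙ = -111/27 - 23/2 = -111*1/27 - 23/2 = -37/9 - 23/2 = -281/18 ≈ -15.611)
(412 - 286)*((90 + 134)*(32 + a)) = (412 - 286)*((90 + 134)*(32 - 281/18)) = 126*(224*(295/18)) = 126*(33040/9) = 462560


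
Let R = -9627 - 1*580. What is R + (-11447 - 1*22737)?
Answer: -44391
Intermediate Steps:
R = -10207 (R = -9627 - 580 = -10207)
R + (-11447 - 1*22737) = -10207 + (-11447 - 1*22737) = -10207 + (-11447 - 22737) = -10207 - 34184 = -44391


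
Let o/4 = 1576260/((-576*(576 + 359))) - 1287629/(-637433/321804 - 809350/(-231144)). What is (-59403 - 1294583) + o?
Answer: -4178407839216854363/881340771124 ≈ -4.7410e+6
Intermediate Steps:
o = -2985084773885754099/881340771124 (o = 4*(1576260/((-576*(576 + 359))) - 1287629/(-637433/321804 - 809350/(-231144))) = 4*(1576260/((-576*935)) - 1287629/(-637433*1/321804 - 809350*(-1/231144))) = 4*(1576260/(-538560) - 1287629/(-637433/321804 + 404675/115572)) = 4*(1576260*(-1/538560) - 1287629/1178263063/774823581) = 4*(-8757/2992 - 1287629*774823581/1178263063) = 4*(-8757/2992 - 997685312779449/1178263063) = 4*(-2985084773885754099/3525363084496) = -2985084773885754099/881340771124 ≈ -3.3870e+6)
(-59403 - 1294583) + o = (-59403 - 1294583) - 2985084773885754099/881340771124 = -1353986 - 2985084773885754099/881340771124 = -4178407839216854363/881340771124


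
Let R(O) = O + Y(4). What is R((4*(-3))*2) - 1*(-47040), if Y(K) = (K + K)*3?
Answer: 47040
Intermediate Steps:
Y(K) = 6*K (Y(K) = (2*K)*3 = 6*K)
R(O) = 24 + O (R(O) = O + 6*4 = O + 24 = 24 + O)
R((4*(-3))*2) - 1*(-47040) = (24 + (4*(-3))*2) - 1*(-47040) = (24 - 12*2) + 47040 = (24 - 24) + 47040 = 0 + 47040 = 47040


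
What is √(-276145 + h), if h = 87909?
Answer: 2*I*√47059 ≈ 433.86*I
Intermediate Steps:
√(-276145 + h) = √(-276145 + 87909) = √(-188236) = 2*I*√47059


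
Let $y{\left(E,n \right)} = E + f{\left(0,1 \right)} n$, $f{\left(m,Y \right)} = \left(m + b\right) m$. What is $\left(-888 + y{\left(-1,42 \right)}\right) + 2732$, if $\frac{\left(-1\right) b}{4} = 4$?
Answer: $1843$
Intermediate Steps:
$b = -16$ ($b = \left(-4\right) 4 = -16$)
$f{\left(m,Y \right)} = m \left(-16 + m\right)$ ($f{\left(m,Y \right)} = \left(m - 16\right) m = \left(-16 + m\right) m = m \left(-16 + m\right)$)
$y{\left(E,n \right)} = E$ ($y{\left(E,n \right)} = E + 0 \left(-16 + 0\right) n = E + 0 \left(-16\right) n = E + 0 n = E + 0 = E$)
$\left(-888 + y{\left(-1,42 \right)}\right) + 2732 = \left(-888 - 1\right) + 2732 = -889 + 2732 = 1843$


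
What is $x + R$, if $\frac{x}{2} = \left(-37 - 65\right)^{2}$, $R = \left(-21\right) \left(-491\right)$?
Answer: $31119$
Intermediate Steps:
$R = 10311$
$x = 20808$ ($x = 2 \left(-37 - 65\right)^{2} = 2 \left(-102\right)^{2} = 2 \cdot 10404 = 20808$)
$x + R = 20808 + 10311 = 31119$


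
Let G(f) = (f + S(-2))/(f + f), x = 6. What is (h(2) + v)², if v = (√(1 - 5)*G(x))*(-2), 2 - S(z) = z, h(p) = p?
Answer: -64/9 - 40*I/3 ≈ -7.1111 - 13.333*I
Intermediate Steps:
S(z) = 2 - z
G(f) = (4 + f)/(2*f) (G(f) = (f + (2 - 1*(-2)))/(f + f) = (f + (2 + 2))/((2*f)) = (f + 4)*(1/(2*f)) = (4 + f)*(1/(2*f)) = (4 + f)/(2*f))
v = -10*I/3 (v = (√(1 - 5)*((½)*(4 + 6)/6))*(-2) = (√(-4)*((½)*(⅙)*10))*(-2) = ((2*I)*(⅚))*(-2) = (5*I/3)*(-2) = -10*I/3 ≈ -3.3333*I)
(h(2) + v)² = (2 - 10*I/3)²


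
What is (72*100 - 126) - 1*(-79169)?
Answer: 86243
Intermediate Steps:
(72*100 - 126) - 1*(-79169) = (7200 - 126) + 79169 = 7074 + 79169 = 86243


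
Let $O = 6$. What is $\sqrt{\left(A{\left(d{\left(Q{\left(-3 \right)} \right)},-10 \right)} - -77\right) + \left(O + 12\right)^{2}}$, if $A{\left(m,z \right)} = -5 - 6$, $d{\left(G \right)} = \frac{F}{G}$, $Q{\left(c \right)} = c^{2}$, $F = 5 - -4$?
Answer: $\sqrt{390} \approx 19.748$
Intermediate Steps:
$F = 9$ ($F = 5 + 4 = 9$)
$d{\left(G \right)} = \frac{9}{G}$
$A{\left(m,z \right)} = -11$
$\sqrt{\left(A{\left(d{\left(Q{\left(-3 \right)} \right)},-10 \right)} - -77\right) + \left(O + 12\right)^{2}} = \sqrt{\left(-11 - -77\right) + \left(6 + 12\right)^{2}} = \sqrt{\left(-11 + 77\right) + 18^{2}} = \sqrt{66 + 324} = \sqrt{390}$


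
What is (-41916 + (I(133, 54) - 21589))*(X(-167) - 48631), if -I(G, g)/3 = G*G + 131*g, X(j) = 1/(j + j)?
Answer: 1119077091235/167 ≈ 6.7011e+9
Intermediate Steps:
X(j) = 1/(2*j)
I(G, g) = -393*g - 3*G**2 (I(G, g) = -3*(G*G + 131*g) = -3*(G**2 + 131*g) = -393*g - 3*G**2)
(-41916 + (I(133, 54) - 21589))*(X(-167) - 48631) = (-41916 + ((-393*54 - 3*133**2) - 21589))*((1/2)/(-167) - 48631) = (-41916 + ((-21222 - 3*17689) - 21589))*((1/2)*(-1/167) - 48631) = (-41916 + ((-21222 - 53067) - 21589))*(-1/334 - 48631) = (-41916 + (-74289 - 21589))*(-16242755/334) = (-41916 - 95878)*(-16242755/334) = -137794*(-16242755/334) = 1119077091235/167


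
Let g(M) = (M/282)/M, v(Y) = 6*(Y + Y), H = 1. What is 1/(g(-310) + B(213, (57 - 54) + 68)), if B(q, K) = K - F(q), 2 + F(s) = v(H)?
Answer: 282/17203 ≈ 0.016392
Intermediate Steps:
v(Y) = 12*Y (v(Y) = 6*(2*Y) = 12*Y)
F(s) = 10 (F(s) = -2 + 12*1 = -2 + 12 = 10)
B(q, K) = -10 + K (B(q, K) = K - 1*10 = K - 10 = -10 + K)
g(M) = 1/282 (g(M) = (M*(1/282))/M = (M/282)/M = 1/282)
1/(g(-310) + B(213, (57 - 54) + 68)) = 1/(1/282 + (-10 + ((57 - 54) + 68))) = 1/(1/282 + (-10 + (3 + 68))) = 1/(1/282 + (-10 + 71)) = 1/(1/282 + 61) = 1/(17203/282) = 282/17203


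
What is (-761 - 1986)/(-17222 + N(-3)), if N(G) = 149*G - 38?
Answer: 2747/17707 ≈ 0.15514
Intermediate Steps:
N(G) = -38 + 149*G
(-761 - 1986)/(-17222 + N(-3)) = (-761 - 1986)/(-17222 + (-38 + 149*(-3))) = -2747/(-17222 + (-38 - 447)) = -2747/(-17222 - 485) = -2747/(-17707) = -2747*(-1/17707) = 2747/17707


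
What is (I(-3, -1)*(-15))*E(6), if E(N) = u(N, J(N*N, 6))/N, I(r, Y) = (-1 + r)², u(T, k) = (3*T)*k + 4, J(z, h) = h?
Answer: -4480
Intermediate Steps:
u(T, k) = 4 + 3*T*k (u(T, k) = 3*T*k + 4 = 4 + 3*T*k)
E(N) = (4 + 18*N)/N (E(N) = (4 + 3*N*6)/N = (4 + 18*N)/N)
(I(-3, -1)*(-15))*E(6) = ((-1 - 3)²*(-15))*(18 + 4/6) = ((-4)²*(-15))*(18 + 4*(⅙)) = (16*(-15))*(18 + ⅔) = -240*56/3 = -4480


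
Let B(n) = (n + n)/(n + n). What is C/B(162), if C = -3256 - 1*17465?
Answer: -20721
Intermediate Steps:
C = -20721 (C = -3256 - 17465 = -20721)
B(n) = 1 (B(n) = (2*n)/((2*n)) = (2*n)*(1/(2*n)) = 1)
C/B(162) = -20721/1 = -20721*1 = -20721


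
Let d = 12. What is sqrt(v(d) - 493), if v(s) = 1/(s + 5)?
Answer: 2*I*sqrt(35615)/17 ≈ 22.202*I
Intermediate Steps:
v(s) = 1/(5 + s)
sqrt(v(d) - 493) = sqrt(1/(5 + 12) - 493) = sqrt(1/17 - 493) = sqrt(-8380/17) = 2*I*sqrt(35615)/17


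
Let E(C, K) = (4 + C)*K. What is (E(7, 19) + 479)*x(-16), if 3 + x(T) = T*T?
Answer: 174064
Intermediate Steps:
E(C, K) = K*(4 + C)
x(T) = -3 + T**2 (x(T) = -3 + T*T = -3 + T**2)
(E(7, 19) + 479)*x(-16) = (19*(4 + 7) + 479)*(-3 + (-16)**2) = (19*11 + 479)*(-3 + 256) = (209 + 479)*253 = 688*253 = 174064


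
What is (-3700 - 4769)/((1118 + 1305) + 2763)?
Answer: -8469/5186 ≈ -1.6331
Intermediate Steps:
(-3700 - 4769)/((1118 + 1305) + 2763) = -8469/(2423 + 2763) = -8469/5186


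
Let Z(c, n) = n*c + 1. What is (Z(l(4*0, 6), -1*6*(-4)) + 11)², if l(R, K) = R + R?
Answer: 144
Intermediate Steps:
l(R, K) = 2*R
Z(c, n) = 1 + c*n (Z(c, n) = c*n + 1 = 1 + c*n)
(Z(l(4*0, 6), -1*6*(-4)) + 11)² = ((1 + (2*(4*0))*(-1*6*(-4))) + 11)² = ((1 + (2*0)*(-6*(-4))) + 11)² = ((1 + 0*24) + 11)² = ((1 + 0) + 11)² = (1 + 11)² = 12² = 144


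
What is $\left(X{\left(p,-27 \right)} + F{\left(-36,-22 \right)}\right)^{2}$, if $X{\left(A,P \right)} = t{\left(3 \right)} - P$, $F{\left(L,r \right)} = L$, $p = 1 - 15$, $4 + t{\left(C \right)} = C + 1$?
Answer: $81$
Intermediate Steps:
$t{\left(C \right)} = -3 + C$ ($t{\left(C \right)} = -4 + \left(C + 1\right) = -4 + \left(1 + C\right) = -3 + C$)
$p = -14$ ($p = 1 - 15 = -14$)
$X{\left(A,P \right)} = - P$ ($X{\left(A,P \right)} = \left(-3 + 3\right) - P = 0 - P = - P$)
$\left(X{\left(p,-27 \right)} + F{\left(-36,-22 \right)}\right)^{2} = \left(\left(-1\right) \left(-27\right) - 36\right)^{2} = \left(27 - 36\right)^{2} = \left(-9\right)^{2} = 81$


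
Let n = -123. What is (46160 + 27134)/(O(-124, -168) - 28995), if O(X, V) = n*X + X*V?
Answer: 73294/7089 ≈ 10.339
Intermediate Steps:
O(X, V) = -123*X + V*X (O(X, V) = -123*X + X*V = -123*X + V*X)
(46160 + 27134)/(O(-124, -168) - 28995) = (46160 + 27134)/(-124*(-123 - 168) - 28995) = 73294/(-124*(-291) - 28995) = 73294/(36084 - 28995) = 73294/7089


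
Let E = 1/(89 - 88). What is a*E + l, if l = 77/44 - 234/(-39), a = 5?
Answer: 51/4 ≈ 12.750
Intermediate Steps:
l = 31/4 (l = 77*(1/44) - 234*(-1/39) = 7/4 + 6 = 31/4 ≈ 7.7500)
E = 1 (E = 1/1 = 1)
a*E + l = 5*1 + 31/4 = 5 + 31/4 = 51/4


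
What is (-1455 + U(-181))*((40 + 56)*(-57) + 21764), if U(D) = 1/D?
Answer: -4290595952/181 ≈ -2.3705e+7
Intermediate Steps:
(-1455 + U(-181))*((40 + 56)*(-57) + 21764) = (-1455 + 1/(-181))*((40 + 56)*(-57) + 21764) = (-1455 - 1/181)*(96*(-57) + 21764) = -263356*(-5472 + 21764)/181 = -263356/181*16292 = -4290595952/181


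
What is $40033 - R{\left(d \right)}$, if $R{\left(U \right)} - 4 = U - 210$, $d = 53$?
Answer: $40186$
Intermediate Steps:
$R{\left(U \right)} = -206 + U$ ($R{\left(U \right)} = 4 + \left(U - 210\right) = 4 + \left(-210 + U\right) = -206 + U$)
$40033 - R{\left(d \right)} = 40033 - \left(-206 + 53\right) = 40033 - -153 = 40033 + 153 = 40186$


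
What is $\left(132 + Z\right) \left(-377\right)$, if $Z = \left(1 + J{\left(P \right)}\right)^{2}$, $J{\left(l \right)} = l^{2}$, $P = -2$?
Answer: $-59189$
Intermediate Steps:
$Z = 25$ ($Z = \left(1 + \left(-2\right)^{2}\right)^{2} = \left(1 + 4\right)^{2} = 5^{2} = 25$)
$\left(132 + Z\right) \left(-377\right) = \left(132 + 25\right) \left(-377\right) = 157 \left(-377\right) = -59189$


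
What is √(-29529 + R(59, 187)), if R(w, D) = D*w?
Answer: 136*I ≈ 136.0*I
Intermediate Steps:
√(-29529 + R(59, 187)) = √(-29529 + 187*59) = √(-29529 + 11033) = √(-18496) = 136*I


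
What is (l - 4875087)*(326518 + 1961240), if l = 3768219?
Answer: -2532246121944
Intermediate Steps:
(l - 4875087)*(326518 + 1961240) = (3768219 - 4875087)*(326518 + 1961240) = -1106868*2287758 = -2532246121944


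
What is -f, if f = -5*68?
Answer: 340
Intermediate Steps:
f = -340
-f = -1*(-340) = 340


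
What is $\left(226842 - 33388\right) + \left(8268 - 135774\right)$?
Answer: $65948$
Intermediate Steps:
$\left(226842 - 33388\right) + \left(8268 - 135774\right) = 193454 - 127506 = 65948$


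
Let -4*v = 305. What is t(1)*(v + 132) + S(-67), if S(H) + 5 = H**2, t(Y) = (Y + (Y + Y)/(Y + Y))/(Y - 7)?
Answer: 53585/12 ≈ 4465.4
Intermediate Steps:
t(Y) = (1 + Y)/(-7 + Y) (t(Y) = (Y + (2*Y)/((2*Y)))/(-7 + Y) = (Y + (2*Y)*(1/(2*Y)))/(-7 + Y) = (Y + 1)/(-7 + Y) = (1 + Y)/(-7 + Y))
v = -305/4 (v = -1/4*305 = -305/4 ≈ -76.250)
S(H) = -5 + H**2
t(1)*(v + 132) + S(-67) = ((1 + 1)/(-7 + 1))*(-305/4 + 132) + (-5 + (-67)**2) = (2/(-6))*(223/4) + (-5 + 4489) = -1/6*2*(223/4) + 4484 = -1/3*223/4 + 4484 = -223/12 + 4484 = 53585/12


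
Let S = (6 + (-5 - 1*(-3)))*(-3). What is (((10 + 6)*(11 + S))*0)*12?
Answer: 0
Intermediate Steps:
S = -12 (S = (6 + (-5 + 3))*(-3) = (6 - 2)*(-3) = 4*(-3) = -12)
(((10 + 6)*(11 + S))*0)*12 = (((10 + 6)*(11 - 12))*0)*12 = ((16*(-1))*0)*12 = -16*0*12 = 0*12 = 0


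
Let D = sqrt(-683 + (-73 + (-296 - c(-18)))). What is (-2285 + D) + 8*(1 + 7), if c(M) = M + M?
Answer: -2221 + 2*I*sqrt(254) ≈ -2221.0 + 31.875*I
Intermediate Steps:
c(M) = 2*M
D = 2*I*sqrt(254) (D = sqrt(-683 + (-73 + (-296 - 2*(-18)))) = sqrt(-683 + (-73 + (-296 - 1*(-36)))) = sqrt(-683 + (-73 + (-296 + 36))) = sqrt(-683 + (-73 - 260)) = sqrt(-683 - 333) = sqrt(-1016) = 2*I*sqrt(254) ≈ 31.875*I)
(-2285 + D) + 8*(1 + 7) = (-2285 + 2*I*sqrt(254)) + 8*(1 + 7) = (-2285 + 2*I*sqrt(254)) + 8*8 = (-2285 + 2*I*sqrt(254)) + 64 = -2221 + 2*I*sqrt(254)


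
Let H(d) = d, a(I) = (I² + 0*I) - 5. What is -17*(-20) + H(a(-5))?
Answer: 360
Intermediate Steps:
a(I) = -5 + I² (a(I) = (I² + 0) - 5 = I² - 5 = -5 + I²)
-17*(-20) + H(a(-5)) = -17*(-20) + (-5 + (-5)²) = 340 + (-5 + 25) = 340 + 20 = 360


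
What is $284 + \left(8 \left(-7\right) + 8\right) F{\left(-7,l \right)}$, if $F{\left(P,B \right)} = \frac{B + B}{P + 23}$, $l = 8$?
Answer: $236$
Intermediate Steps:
$F{\left(P,B \right)} = \frac{2 B}{23 + P}$
$284 + \left(8 \left(-7\right) + 8\right) F{\left(-7,l \right)} = 284 + \left(8 \left(-7\right) + 8\right) 2 \cdot 8 \frac{1}{23 - 7} = 284 + \left(-56 + 8\right) 2 \cdot 8 \cdot \frac{1}{16} = 284 - 48 \cdot 2 \cdot 8 \cdot \frac{1}{16} = 284 - 48 = 236$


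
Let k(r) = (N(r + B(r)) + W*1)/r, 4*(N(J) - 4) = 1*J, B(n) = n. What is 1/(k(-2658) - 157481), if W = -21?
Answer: -1329/209291576 ≈ -6.3500e-6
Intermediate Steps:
N(J) = 4 + J/4 (N(J) = 4 + (1*J)/4 = 4 + J/4)
k(r) = (-17 + r/2)/r (k(r) = ((4 + (r + r)/4) - 21*1)/r = ((4 + (2*r)/4) - 21)/r = ((4 + r/2) - 21)/r = (-17 + r/2)/r)
1/(k(-2658) - 157481) = 1/((1/2)*(-34 - 2658)/(-2658) - 157481) = 1/((1/2)*(-1/2658)*(-2692) - 157481) = 1/(673/1329 - 157481) = 1/(-209291576/1329) = -1329/209291576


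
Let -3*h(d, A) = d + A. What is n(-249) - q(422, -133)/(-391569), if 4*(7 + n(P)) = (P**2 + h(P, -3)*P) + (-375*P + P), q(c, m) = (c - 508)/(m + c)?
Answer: 15184610003359/452653764 ≈ 33546.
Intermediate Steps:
h(d, A) = -A/3 - d/3 (h(d, A) = -(d + A)/3 = -(A + d)/3 = -A/3 - d/3)
q(c, m) = (-508 + c)/(c + m)
n(P) = -7 - 187*P/2 + P**2/4 + P*(1 - P/3)/4 (n(P) = -7 + ((P**2 + (-1/3*(-3) - P/3)*P) + (-375*P + P))/4 = -7 + ((P**2 + (1 - P/3)*P) - 374*P)/4 = -7 + ((P**2 + P*(1 - P/3)) - 374*P)/4 = -7 + (P**2 - 374*P + P*(1 - P/3))/4 = -7 + (-187*P/2 + P**2/4 + P*(1 - P/3)/4) = -7 - 187*P/2 + P**2/4 + P*(1 - P/3)/4)
n(-249) - q(422, -133)/(-391569) = (-7 - 373/4*(-249) + (1/6)*(-249)**2) - (-508 + 422)/(422 - 133)/(-391569) = (-7 + 92877/4 + (1/6)*62001) - -86/289*(-1)/391569 = (-7 + 92877/4 + 20667/2) - (1/289)*(-86)*(-1)/391569 = 134183/4 - (-86)*(-1)/(289*391569) = 134183/4 - 1*86/113163441 = 134183/4 - 86/113163441 = 15184610003359/452653764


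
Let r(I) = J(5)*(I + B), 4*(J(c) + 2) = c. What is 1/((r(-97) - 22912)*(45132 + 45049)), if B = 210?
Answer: -4/8295479647 ≈ -4.8219e-10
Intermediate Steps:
J(c) = -2 + c/4
r(I) = -315/2 - 3*I/4 (r(I) = (-2 + (¼)*5)*(I + 210) = (-2 + 5/4)*(210 + I) = -3*(210 + I)/4 = -315/2 - 3*I/4)
1/((r(-97) - 22912)*(45132 + 45049)) = 1/(((-315/2 - ¾*(-97)) - 22912)*(45132 + 45049)) = 1/(((-315/2 + 291/4) - 22912)*90181) = 1/((-339/4 - 22912)*90181) = 1/(-91987/4*90181) = 1/(-8295479647/4) = -4/8295479647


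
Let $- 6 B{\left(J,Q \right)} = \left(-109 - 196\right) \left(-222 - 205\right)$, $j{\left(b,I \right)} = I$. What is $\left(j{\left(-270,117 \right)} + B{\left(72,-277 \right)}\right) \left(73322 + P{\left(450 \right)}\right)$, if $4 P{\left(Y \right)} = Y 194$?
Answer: $- \frac{12324676351}{6} \approx -2.0541 \cdot 10^{9}$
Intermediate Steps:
$P{\left(Y \right)} = \frac{97 Y}{2}$ ($P{\left(Y \right)} = \frac{Y 194}{4} = \frac{194 Y}{4} = \frac{97 Y}{2}$)
$B{\left(J,Q \right)} = - \frac{130235}{6}$ ($B{\left(J,Q \right)} = - \frac{\left(-109 - 196\right) \left(-222 - 205\right)}{6} = - \frac{\left(-305\right) \left(-427\right)}{6} = \left(- \frac{1}{6}\right) 130235 = - \frac{130235}{6}$)
$\left(j{\left(-270,117 \right)} + B{\left(72,-277 \right)}\right) \left(73322 + P{\left(450 \right)}\right) = \left(117 - \frac{130235}{6}\right) \left(73322 + \frac{97}{2} \cdot 450\right) = - \frac{129533 \left(73322 + 21825\right)}{6} = \left(- \frac{129533}{6}\right) 95147 = - \frac{12324676351}{6}$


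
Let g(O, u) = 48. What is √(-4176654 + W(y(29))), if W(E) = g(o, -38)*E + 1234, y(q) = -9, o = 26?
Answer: 2*I*√1043963 ≈ 2043.5*I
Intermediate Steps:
W(E) = 1234 + 48*E (W(E) = 48*E + 1234 = 1234 + 48*E)
√(-4176654 + W(y(29))) = √(-4176654 + (1234 + 48*(-9))) = √(-4176654 + (1234 - 432)) = √(-4176654 + 802) = √(-4175852) = 2*I*√1043963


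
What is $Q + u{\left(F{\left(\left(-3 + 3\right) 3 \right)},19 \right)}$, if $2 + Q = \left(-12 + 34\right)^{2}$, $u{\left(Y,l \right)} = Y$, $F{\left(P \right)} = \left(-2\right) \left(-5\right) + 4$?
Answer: $496$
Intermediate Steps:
$F{\left(P \right)} = 14$ ($F{\left(P \right)} = 10 + 4 = 14$)
$Q = 482$ ($Q = -2 + \left(-12 + 34\right)^{2} = -2 + 22^{2} = -2 + 484 = 482$)
$Q + u{\left(F{\left(\left(-3 + 3\right) 3 \right)},19 \right)} = 482 + 14 = 496$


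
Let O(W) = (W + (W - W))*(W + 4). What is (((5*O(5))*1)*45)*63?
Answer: 637875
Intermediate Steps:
O(W) = W*(4 + W) (O(W) = (W + 0)*(4 + W) = W*(4 + W))
(((5*O(5))*1)*45)*63 = (((5*(5*(4 + 5)))*1)*45)*63 = (((5*(5*9))*1)*45)*63 = (((5*45)*1)*45)*63 = ((225*1)*45)*63 = (225*45)*63 = 10125*63 = 637875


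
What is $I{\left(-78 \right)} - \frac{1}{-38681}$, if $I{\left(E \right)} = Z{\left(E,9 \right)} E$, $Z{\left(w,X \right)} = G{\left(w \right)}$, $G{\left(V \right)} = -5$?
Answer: $\frac{15085591}{38681} \approx 390.0$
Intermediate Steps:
$Z{\left(w,X \right)} = -5$
$I{\left(E \right)} = - 5 E$
$I{\left(-78 \right)} - \frac{1}{-38681} = \left(-5\right) \left(-78\right) - \frac{1}{-38681} = 390 - - \frac{1}{38681} = 390 + \frac{1}{38681} = \frac{15085591}{38681}$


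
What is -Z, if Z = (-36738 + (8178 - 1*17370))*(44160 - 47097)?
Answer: -134896410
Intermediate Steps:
Z = 134896410 (Z = (-36738 + (8178 - 17370))*(-2937) = (-36738 - 9192)*(-2937) = -45930*(-2937) = 134896410)
-Z = -1*134896410 = -134896410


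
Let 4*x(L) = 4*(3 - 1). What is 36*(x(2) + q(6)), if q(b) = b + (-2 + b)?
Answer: 432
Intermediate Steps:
x(L) = 2 (x(L) = (4*(3 - 1))/4 = (4*2)/4 = (¼)*8 = 2)
q(b) = -2 + 2*b
36*(x(2) + q(6)) = 36*(2 + (-2 + 2*6)) = 36*(2 + (-2 + 12)) = 36*(2 + 10) = 36*12 = 432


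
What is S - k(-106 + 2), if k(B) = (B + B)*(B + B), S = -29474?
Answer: -72738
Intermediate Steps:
k(B) = 4*B**2 (k(B) = (2*B)*(2*B) = 4*B**2)
S - k(-106 + 2) = -29474 - 4*(-106 + 2)**2 = -29474 - 4*(-104)**2 = -29474 - 4*10816 = -29474 - 1*43264 = -29474 - 43264 = -72738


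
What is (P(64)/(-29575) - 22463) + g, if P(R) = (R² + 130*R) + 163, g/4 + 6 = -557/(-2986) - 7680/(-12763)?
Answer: -1810164839520198/80508046775 ≈ -22484.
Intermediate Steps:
g = -397240874/19055159 (g = -24 + 4*(-557/(-2986) - 7680/(-12763)) = -24 + 4*(-557*(-1/2986) - 7680*(-1/12763)) = -24 + 4*(557/2986 + 7680/12763) = -24 + 4*(30041471/38110318) = -24 + 60082942/19055159 = -397240874/19055159 ≈ -20.847)
P(R) = 163 + R² + 130*R
(P(64)/(-29575) - 22463) + g = ((163 + 64² + 130*64)/(-29575) - 22463) - 397240874/19055159 = ((163 + 4096 + 8320)*(-1/29575) - 22463) - 397240874/19055159 = (12579*(-1/29575) - 22463) - 397240874/19055159 = (-1797/4225 - 22463) - 397240874/19055159 = -94907972/4225 - 397240874/19055159 = -1810164839520198/80508046775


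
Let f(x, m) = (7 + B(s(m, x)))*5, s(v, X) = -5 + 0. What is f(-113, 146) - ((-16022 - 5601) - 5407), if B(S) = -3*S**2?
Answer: 26690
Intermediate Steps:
s(v, X) = -5
f(x, m) = -340 (f(x, m) = (7 - 3*(-5)**2)*5 = (7 - 3*25)*5 = (7 - 75)*5 = -68*5 = -340)
f(-113, 146) - ((-16022 - 5601) - 5407) = -340 - ((-16022 - 5601) - 5407) = -340 - (-21623 - 5407) = -340 - 1*(-27030) = -340 + 27030 = 26690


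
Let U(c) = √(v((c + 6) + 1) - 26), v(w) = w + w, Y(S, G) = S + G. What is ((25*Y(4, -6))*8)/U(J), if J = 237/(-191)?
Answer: 200*I*√528306/1383 ≈ 105.11*I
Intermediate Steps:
J = -237/191 (J = 237*(-1/191) = -237/191 ≈ -1.2408)
Y(S, G) = G + S
v(w) = 2*w
U(c) = √(-12 + 2*c) (U(c) = √(2*((c + 6) + 1) - 26) = √(2*((6 + c) + 1) - 26) = √(2*(7 + c) - 26) = √((14 + 2*c) - 26) = √(-12 + 2*c))
((25*Y(4, -6))*8)/U(J) = ((25*(-6 + 4))*8)/(√(-12 + 2*(-237/191))) = ((25*(-2))*8)/(√(-12 - 474/191)) = (-50*8)/(√(-2766/191)) = -400*(-I*√528306/2766) = -(-200)*I*√528306/1383 = 200*I*√528306/1383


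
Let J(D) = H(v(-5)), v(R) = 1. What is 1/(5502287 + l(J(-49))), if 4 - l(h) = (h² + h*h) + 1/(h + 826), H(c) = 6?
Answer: 832/4577846207 ≈ 1.8174e-7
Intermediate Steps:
J(D) = 6
l(h) = 4 - 1/(826 + h) - 2*h² (l(h) = 4 - ((h² + h*h) + 1/(h + 826)) = 4 - ((h² + h²) + 1/(826 + h)) = 4 - (2*h² + 1/(826 + h)) = 4 - (1/(826 + h) + 2*h²) = 4 + (-1/(826 + h) - 2*h²) = 4 - 1/(826 + h) - 2*h²)
1/(5502287 + l(J(-49))) = 1/(5502287 + (3303 - 1652*6² - 2*6³ + 4*6)/(826 + 6)) = 1/(5502287 + (3303 - 1652*36 - 2*216 + 24)/832) = 1/(5502287 + (3303 - 59472 - 432 + 24)/832) = 1/(5502287 + (1/832)*(-56577)) = 1/(5502287 - 56577/832) = 1/(4577846207/832) = 832/4577846207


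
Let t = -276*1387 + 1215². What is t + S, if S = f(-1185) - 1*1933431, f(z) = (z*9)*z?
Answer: 11798007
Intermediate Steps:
f(z) = 9*z² (f(z) = (9*z)*z = 9*z²)
S = 10704594 (S = 9*(-1185)² - 1*1933431 = 9*1404225 - 1933431 = 12638025 - 1933431 = 10704594)
t = 1093413 (t = -382812 + 1476225 = 1093413)
t + S = 1093413 + 10704594 = 11798007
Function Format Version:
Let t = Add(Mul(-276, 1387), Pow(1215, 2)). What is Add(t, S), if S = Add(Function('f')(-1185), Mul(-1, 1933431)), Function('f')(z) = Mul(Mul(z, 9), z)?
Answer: 11798007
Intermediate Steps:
Function('f')(z) = Mul(9, Pow(z, 2)) (Function('f')(z) = Mul(Mul(9, z), z) = Mul(9, Pow(z, 2)))
S = 10704594 (S = Add(Mul(9, Pow(-1185, 2)), Mul(-1, 1933431)) = Add(Mul(9, 1404225), -1933431) = Add(12638025, -1933431) = 10704594)
t = 1093413 (t = Add(-382812, 1476225) = 1093413)
Add(t, S) = Add(1093413, 10704594) = 11798007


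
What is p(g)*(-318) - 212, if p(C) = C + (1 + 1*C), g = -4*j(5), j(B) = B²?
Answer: 63070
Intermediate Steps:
g = -100 (g = -4*5² = -4*25 = -100)
p(C) = 1 + 2*C (p(C) = C + (1 + C) = 1 + 2*C)
p(g)*(-318) - 212 = (1 + 2*(-100))*(-318) - 212 = (1 - 200)*(-318) - 212 = -199*(-318) - 212 = 63282 - 212 = 63070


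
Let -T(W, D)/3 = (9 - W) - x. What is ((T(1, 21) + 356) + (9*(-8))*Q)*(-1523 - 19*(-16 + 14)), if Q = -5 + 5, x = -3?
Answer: -479655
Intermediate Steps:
Q = 0
T(W, D) = -36 + 3*W (T(W, D) = -3*((9 - W) - 1*(-3)) = -3*((9 - W) + 3) = -3*(12 - W) = -36 + 3*W)
((T(1, 21) + 356) + (9*(-8))*Q)*(-1523 - 19*(-16 + 14)) = (((-36 + 3*1) + 356) + (9*(-8))*0)*(-1523 - 19*(-16 + 14)) = (((-36 + 3) + 356) - 72*0)*(-1523 - 19*(-2)) = ((-33 + 356) + 0)*(-1523 + 38) = (323 + 0)*(-1485) = 323*(-1485) = -479655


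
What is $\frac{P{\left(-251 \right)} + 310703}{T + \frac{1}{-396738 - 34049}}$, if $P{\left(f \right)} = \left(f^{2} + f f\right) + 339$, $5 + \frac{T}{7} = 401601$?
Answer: $\frac{188272873628}{1211016352363} \approx 0.15547$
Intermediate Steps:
$T = 2811172$ ($T = -35 + 7 \cdot 401601 = -35 + 2811207 = 2811172$)
$P{\left(f \right)} = 339 + 2 f^{2}$ ($P{\left(f \right)} = \left(f^{2} + f^{2}\right) + 339 = 2 f^{2} + 339 = 339 + 2 f^{2}$)
$\frac{P{\left(-251 \right)} + 310703}{T + \frac{1}{-396738 - 34049}} = \frac{\left(339 + 2 \left(-251\right)^{2}\right) + 310703}{2811172 + \frac{1}{-396738 - 34049}} = \frac{\left(339 + 2 \cdot 63001\right) + 310703}{2811172 + \frac{1}{-430787}} = \frac{\left(339 + 126002\right) + 310703}{2811172 - \frac{1}{430787}} = \frac{126341 + 310703}{\frac{1211016352363}{430787}} = 437044 \cdot \frac{430787}{1211016352363} = \frac{188272873628}{1211016352363}$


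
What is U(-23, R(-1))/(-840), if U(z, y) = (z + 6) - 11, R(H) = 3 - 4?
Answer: 1/30 ≈ 0.033333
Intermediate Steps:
R(H) = -1
U(z, y) = -5 + z (U(z, y) = (6 + z) - 11 = -5 + z)
U(-23, R(-1))/(-840) = (-5 - 23)/(-840) = -1/840*(-28) = 1/30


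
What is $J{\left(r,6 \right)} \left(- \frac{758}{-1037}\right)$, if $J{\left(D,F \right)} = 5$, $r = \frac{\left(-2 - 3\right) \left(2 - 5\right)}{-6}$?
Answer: $\frac{3790}{1037} \approx 3.6548$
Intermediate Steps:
$r = - \frac{5}{2}$ ($r = \left(-5\right) \left(-3\right) \left(- \frac{1}{6}\right) = 15 \left(- \frac{1}{6}\right) = - \frac{5}{2} \approx -2.5$)
$J{\left(r,6 \right)} \left(- \frac{758}{-1037}\right) = 5 \left(- \frac{758}{-1037}\right) = 5 \left(\left(-758\right) \left(- \frac{1}{1037}\right)\right) = 5 \cdot \frac{758}{1037} = \frac{3790}{1037}$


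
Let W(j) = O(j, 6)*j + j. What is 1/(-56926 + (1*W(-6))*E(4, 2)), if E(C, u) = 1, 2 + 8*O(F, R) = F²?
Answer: -2/113915 ≈ -1.7557e-5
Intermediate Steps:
O(F, R) = -¼ + F²/8
W(j) = j + j*(-¼ + j²/8) (W(j) = (-¼ + j²/8)*j + j = j*(-¼ + j²/8) + j = j + j*(-¼ + j²/8))
1/(-56926 + (1*W(-6))*E(4, 2)) = 1/(-56926 + (1*((⅛)*(-6)*(6 + (-6)²)))*1) = 1/(-56926 + (1*((⅛)*(-6)*(6 + 36)))*1) = 1/(-56926 + (1*((⅛)*(-6)*42))*1) = 1/(-56926 + (1*(-63/2))*1) = 1/(-56926 - 63/2*1) = 1/(-56926 - 63/2) = 1/(-113915/2) = -2/113915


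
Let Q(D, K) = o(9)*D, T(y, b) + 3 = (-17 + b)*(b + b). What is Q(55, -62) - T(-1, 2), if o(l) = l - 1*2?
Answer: 448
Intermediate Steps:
o(l) = -2 + l (o(l) = l - 2 = -2 + l)
T(y, b) = -3 + 2*b*(-17 + b) (T(y, b) = -3 + (-17 + b)*(b + b) = -3 + (-17 + b)*(2*b) = -3 + 2*b*(-17 + b))
Q(D, K) = 7*D (Q(D, K) = (-2 + 9)*D = 7*D)
Q(55, -62) - T(-1, 2) = 7*55 - (-3 - 34*2 + 2*2²) = 385 - (-3 - 68 + 2*4) = 385 - (-3 - 68 + 8) = 385 - 1*(-63) = 385 + 63 = 448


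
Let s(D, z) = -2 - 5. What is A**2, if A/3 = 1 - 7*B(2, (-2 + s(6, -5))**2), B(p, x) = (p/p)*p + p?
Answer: 6561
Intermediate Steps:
s(D, z) = -7
B(p, x) = 2*p (B(p, x) = 1*p + p = p + p = 2*p)
A = -81 (A = 3*(1 - 14*2) = 3*(1 - 7*4) = 3*(1 - 28) = 3*(-27) = -81)
A**2 = (-81)**2 = 6561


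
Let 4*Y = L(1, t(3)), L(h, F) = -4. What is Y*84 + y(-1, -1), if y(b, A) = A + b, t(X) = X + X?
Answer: -86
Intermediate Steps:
t(X) = 2*X
Y = -1 (Y = (1/4)*(-4) = -1)
Y*84 + y(-1, -1) = -1*84 + (-1 - 1) = -84 - 2 = -86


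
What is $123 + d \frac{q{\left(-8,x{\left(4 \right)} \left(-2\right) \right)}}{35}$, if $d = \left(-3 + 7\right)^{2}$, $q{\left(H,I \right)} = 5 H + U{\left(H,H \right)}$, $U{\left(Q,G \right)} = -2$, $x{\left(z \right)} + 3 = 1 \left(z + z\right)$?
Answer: $\frac{519}{5} \approx 103.8$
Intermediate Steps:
$x{\left(z \right)} = -3 + 2 z$ ($x{\left(z \right)} = -3 + 1 \left(z + z\right) = -3 + 1 \cdot 2 z = -3 + 2 z$)
$q{\left(H,I \right)} = -2 + 5 H$ ($q{\left(H,I \right)} = 5 H - 2 = -2 + 5 H$)
$d = 16$ ($d = 4^{2} = 16$)
$123 + d \frac{q{\left(-8,x{\left(4 \right)} \left(-2\right) \right)}}{35} = 123 + 16 \frac{-2 + 5 \left(-8\right)}{35} = 123 + 16 \left(-2 - 40\right) \frac{1}{35} = 123 + 16 \left(\left(-42\right) \frac{1}{35}\right) = 123 + 16 \left(- \frac{6}{5}\right) = 123 - \frac{96}{5} = \frac{519}{5}$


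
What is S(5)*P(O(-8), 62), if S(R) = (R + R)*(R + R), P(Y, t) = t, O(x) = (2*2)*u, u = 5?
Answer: 6200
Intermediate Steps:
O(x) = 20 (O(x) = (2*2)*5 = 4*5 = 20)
S(R) = 4*R**2 (S(R) = (2*R)*(2*R) = 4*R**2)
S(5)*P(O(-8), 62) = (4*5**2)*62 = (4*25)*62 = 100*62 = 6200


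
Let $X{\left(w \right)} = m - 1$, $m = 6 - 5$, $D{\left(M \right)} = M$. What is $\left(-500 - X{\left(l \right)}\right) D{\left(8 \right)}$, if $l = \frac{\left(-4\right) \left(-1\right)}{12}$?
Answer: $-4000$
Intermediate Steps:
$l = \frac{1}{3}$ ($l = 4 \cdot \frac{1}{12} = \frac{1}{3} \approx 0.33333$)
$m = 1$
$X{\left(w \right)} = 0$ ($X{\left(w \right)} = 1 - 1 = 0$)
$\left(-500 - X{\left(l \right)}\right) D{\left(8 \right)} = \left(-500 - 0\right) 8 = \left(-500 + 0\right) 8 = \left(-500\right) 8 = -4000$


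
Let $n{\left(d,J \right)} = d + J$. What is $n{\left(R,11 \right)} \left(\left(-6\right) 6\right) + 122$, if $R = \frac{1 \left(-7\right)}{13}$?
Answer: $- \frac{3310}{13} \approx -254.62$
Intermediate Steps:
$R = - \frac{7}{13}$ ($R = \left(-7\right) \frac{1}{13} = - \frac{7}{13} \approx -0.53846$)
$n{\left(d,J \right)} = J + d$
$n{\left(R,11 \right)} \left(\left(-6\right) 6\right) + 122 = \left(11 - \frac{7}{13}\right) \left(\left(-6\right) 6\right) + 122 = \frac{136}{13} \left(-36\right) + 122 = - \frac{4896}{13} + 122 = - \frac{3310}{13}$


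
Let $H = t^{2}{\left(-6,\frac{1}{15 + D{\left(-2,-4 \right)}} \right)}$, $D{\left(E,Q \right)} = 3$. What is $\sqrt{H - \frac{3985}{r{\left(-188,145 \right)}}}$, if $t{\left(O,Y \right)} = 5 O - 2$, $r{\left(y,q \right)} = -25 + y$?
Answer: $\frac{\sqrt{47306661}}{213} \approx 32.291$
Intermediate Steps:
$t{\left(O,Y \right)} = -2 + 5 O$
$H = 1024$ ($H = \left(-2 + 5 \left(-6\right)\right)^{2} = \left(-2 - 30\right)^{2} = \left(-32\right)^{2} = 1024$)
$\sqrt{H - \frac{3985}{r{\left(-188,145 \right)}}} = \sqrt{1024 - \frac{3985}{-25 - 188}} = \sqrt{1024 - \frac{3985}{-213}} = \sqrt{1024 - - \frac{3985}{213}} = \sqrt{1024 + \frac{3985}{213}} = \sqrt{\frac{222097}{213}} = \frac{\sqrt{47306661}}{213}$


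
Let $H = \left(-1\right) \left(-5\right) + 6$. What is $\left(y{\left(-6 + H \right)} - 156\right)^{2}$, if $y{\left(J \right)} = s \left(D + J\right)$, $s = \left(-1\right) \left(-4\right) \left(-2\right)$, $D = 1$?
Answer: $41616$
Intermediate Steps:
$H = 11$ ($H = 5 + 6 = 11$)
$s = -8$ ($s = 4 \left(-2\right) = -8$)
$y{\left(J \right)} = -8 - 8 J$ ($y{\left(J \right)} = - 8 \left(1 + J\right) = -8 - 8 J$)
$\left(y{\left(-6 + H \right)} - 156\right)^{2} = \left(\left(-8 - 8 \left(-6 + 11\right)\right) - 156\right)^{2} = \left(\left(-8 - 40\right) - 156\right)^{2} = \left(-48 - 156\right)^{2} = \left(-204\right)^{2} = 41616$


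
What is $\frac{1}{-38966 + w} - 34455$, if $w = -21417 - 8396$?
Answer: $- \frac{2369780446}{68779} \approx -34455.0$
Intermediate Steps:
$w = -29813$ ($w = -21417 - 8396 = -29813$)
$\frac{1}{-38966 + w} - 34455 = \frac{1}{-38966 - 29813} - 34455 = \frac{1}{-68779} - 34455 = - \frac{1}{68779} - 34455 = - \frac{2369780446}{68779}$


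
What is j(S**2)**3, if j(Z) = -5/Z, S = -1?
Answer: -125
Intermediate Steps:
j(S**2)**3 = (-5/((-1)**2))**3 = (-5/1)**3 = (-5*1)**3 = (-5)**3 = -125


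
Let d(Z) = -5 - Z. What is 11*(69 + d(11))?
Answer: 583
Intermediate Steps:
11*(69 + d(11)) = 11*(69 + (-5 - 1*11)) = 11*(69 + (-5 - 11)) = 11*(69 - 16) = 11*53 = 583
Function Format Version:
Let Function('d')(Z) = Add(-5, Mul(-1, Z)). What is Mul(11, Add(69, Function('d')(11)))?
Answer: 583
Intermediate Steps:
Mul(11, Add(69, Function('d')(11))) = Mul(11, Add(69, Add(-5, Mul(-1, 11)))) = Mul(11, Add(69, Add(-5, -11))) = Mul(11, Add(69, -16)) = Mul(11, 53) = 583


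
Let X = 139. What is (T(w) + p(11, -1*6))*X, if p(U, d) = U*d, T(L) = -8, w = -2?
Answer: -10286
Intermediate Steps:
(T(w) + p(11, -1*6))*X = (-8 + 11*(-1*6))*139 = (-8 + 11*(-6))*139 = (-8 - 66)*139 = -74*139 = -10286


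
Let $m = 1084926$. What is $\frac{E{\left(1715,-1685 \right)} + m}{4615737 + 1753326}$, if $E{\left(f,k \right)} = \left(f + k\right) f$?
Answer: $\frac{378792}{2123021} \approx 0.17842$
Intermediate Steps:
$E{\left(f,k \right)} = f \left(f + k\right)$
$\frac{E{\left(1715,-1685 \right)} + m}{4615737 + 1753326} = \frac{1715 \left(1715 - 1685\right) + 1084926}{4615737 + 1753326} = \frac{1715 \cdot 30 + 1084926}{6369063} = \left(51450 + 1084926\right) \frac{1}{6369063} = 1136376 \cdot \frac{1}{6369063} = \frac{378792}{2123021}$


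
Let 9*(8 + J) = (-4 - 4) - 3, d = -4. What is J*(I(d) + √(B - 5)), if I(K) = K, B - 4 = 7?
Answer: 332/9 - 83*√6/9 ≈ 14.299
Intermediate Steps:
B = 11 (B = 4 + 7 = 11)
J = -83/9 (J = -8 + ((-4 - 4) - 3)/9 = -8 + (-8 - 3)/9 = -8 + (⅑)*(-11) = -8 - 11/9 = -83/9 ≈ -9.2222)
J*(I(d) + √(B - 5)) = -83*(-4 + √(11 - 5))/9 = -83*(-4 + √6)/9 = 332/9 - 83*√6/9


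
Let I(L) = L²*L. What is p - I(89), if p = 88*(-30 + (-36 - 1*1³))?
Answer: -710865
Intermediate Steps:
I(L) = L³
p = -5896 (p = 88*(-30 + (-36 - 1*1)) = 88*(-30 + (-36 - 1)) = 88*(-30 - 37) = 88*(-67) = -5896)
p - I(89) = -5896 - 1*89³ = -5896 - 1*704969 = -5896 - 704969 = -710865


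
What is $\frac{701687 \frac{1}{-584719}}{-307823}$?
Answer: $\frac{701687}{179989956737} \approx 3.8985 \cdot 10^{-6}$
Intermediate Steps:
$\frac{701687 \frac{1}{-584719}}{-307823} = 701687 \left(- \frac{1}{584719}\right) \left(- \frac{1}{307823}\right) = \left(- \frac{701687}{584719}\right) \left(- \frac{1}{307823}\right) = \frac{701687}{179989956737}$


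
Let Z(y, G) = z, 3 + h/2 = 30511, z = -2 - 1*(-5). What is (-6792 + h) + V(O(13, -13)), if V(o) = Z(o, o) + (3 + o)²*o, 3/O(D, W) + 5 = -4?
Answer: 1464065/27 ≈ 54225.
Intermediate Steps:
z = 3 (z = -2 + 5 = 3)
O(D, W) = -⅓ (O(D, W) = 3/(-5 - 4) = 3/(-9) = 3*(-⅑) = -⅓)
h = 61016 (h = -6 + 2*30511 = -6 + 61022 = 61016)
Z(y, G) = 3
V(o) = 3 + o*(3 + o)² (V(o) = 3 + (3 + o)²*o = 3 + o*(3 + o)²)
(-6792 + h) + V(O(13, -13)) = (-6792 + 61016) + (3 - (3 - ⅓)²/3) = 54224 + (3 - (8/3)²/3) = 54224 + (3 - ⅓*64/9) = 54224 + (3 - 64/27) = 54224 + 17/27 = 1464065/27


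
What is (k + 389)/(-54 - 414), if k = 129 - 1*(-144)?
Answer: -331/234 ≈ -1.4145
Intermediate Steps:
k = 273 (k = 129 + 144 = 273)
(k + 389)/(-54 - 414) = (273 + 389)/(-54 - 414) = 662/(-468) = 662*(-1/468) = -331/234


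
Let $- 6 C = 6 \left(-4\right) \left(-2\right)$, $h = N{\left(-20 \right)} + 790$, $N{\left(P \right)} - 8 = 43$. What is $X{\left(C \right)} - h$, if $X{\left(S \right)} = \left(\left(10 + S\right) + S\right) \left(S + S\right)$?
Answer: $-745$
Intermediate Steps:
$N{\left(P \right)} = 51$ ($N{\left(P \right)} = 8 + 43 = 51$)
$h = 841$ ($h = 51 + 790 = 841$)
$C = -8$ ($C = - \frac{6 \left(-4\right) \left(-2\right)}{6} = - \frac{\left(-24\right) \left(-2\right)}{6} = \left(- \frac{1}{6}\right) 48 = -8$)
$X{\left(S \right)} = 2 S \left(10 + 2 S\right)$ ($X{\left(S \right)} = \left(10 + 2 S\right) 2 S = 2 S \left(10 + 2 S\right)$)
$X{\left(C \right)} - h = 4 \left(-8\right) \left(5 - 8\right) - 841 = 4 \left(-8\right) \left(-3\right) - 841 = 96 - 841 = -745$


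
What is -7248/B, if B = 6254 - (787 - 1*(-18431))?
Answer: 1812/3241 ≈ 0.55909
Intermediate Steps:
B = -12964 (B = 6254 - (787 + 18431) = 6254 - 1*19218 = 6254 - 19218 = -12964)
-7248/B = -7248/(-12964) = -7248*(-1/12964) = 1812/3241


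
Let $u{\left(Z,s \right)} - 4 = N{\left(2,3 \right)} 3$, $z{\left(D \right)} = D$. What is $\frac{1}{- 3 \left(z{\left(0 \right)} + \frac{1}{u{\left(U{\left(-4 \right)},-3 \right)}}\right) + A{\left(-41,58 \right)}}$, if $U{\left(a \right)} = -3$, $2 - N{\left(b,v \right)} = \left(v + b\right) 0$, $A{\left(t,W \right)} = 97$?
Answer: $\frac{10}{967} \approx 0.010341$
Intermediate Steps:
$N{\left(b,v \right)} = 2$ ($N{\left(b,v \right)} = 2 - \left(v + b\right) 0 = 2 - \left(b + v\right) 0 = 2 - 0 = 2 + 0 = 2$)
$u{\left(Z,s \right)} = 10$ ($u{\left(Z,s \right)} = 4 + 2 \cdot 3 = 4 + 6 = 10$)
$\frac{1}{- 3 \left(z{\left(0 \right)} + \frac{1}{u{\left(U{\left(-4 \right)},-3 \right)}}\right) + A{\left(-41,58 \right)}} = \frac{1}{- 3 \left(0 + \frac{1}{10}\right) + 97} = \frac{1}{\left(-3\right) \frac{1}{10} + 97} = \frac{1}{- \frac{3}{10} + 97} = \frac{1}{\frac{967}{10}} = \frac{10}{967}$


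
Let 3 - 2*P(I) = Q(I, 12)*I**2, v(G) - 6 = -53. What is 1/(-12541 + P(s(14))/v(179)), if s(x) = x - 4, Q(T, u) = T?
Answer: -94/1177857 ≈ -7.9806e-5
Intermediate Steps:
s(x) = -4 + x
v(G) = -47 (v(G) = 6 - 53 = -47)
P(I) = 3/2 - I**3/2 (P(I) = 3/2 - I*I**2/2 = 3/2 - I**3/2)
1/(-12541 + P(s(14))/v(179)) = 1/(-12541 + (3/2 - (-4 + 14)**3/2)/(-47)) = 1/(-12541 + (3/2 - 1/2*10**3)*(-1/47)) = 1/(-12541 + (3/2 - 1/2*1000)*(-1/47)) = 1/(-12541 + (3/2 - 500)*(-1/47)) = 1/(-12541 - 997/2*(-1/47)) = 1/(-12541 + 997/94) = 1/(-1177857/94) = -94/1177857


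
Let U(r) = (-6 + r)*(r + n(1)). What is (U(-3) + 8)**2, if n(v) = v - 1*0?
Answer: 676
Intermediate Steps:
n(v) = v (n(v) = v + 0 = v)
U(r) = (1 + r)*(-6 + r) (U(r) = (-6 + r)*(r + 1) = (-6 + r)*(1 + r) = (1 + r)*(-6 + r))
(U(-3) + 8)**2 = ((-6 + (-3)**2 - 5*(-3)) + 8)**2 = ((-6 + 9 + 15) + 8)**2 = (18 + 8)**2 = 26**2 = 676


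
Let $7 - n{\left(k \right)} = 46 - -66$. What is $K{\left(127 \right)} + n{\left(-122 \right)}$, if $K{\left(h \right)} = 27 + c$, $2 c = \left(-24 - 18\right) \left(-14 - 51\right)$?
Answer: $1287$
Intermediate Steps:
$c = 1365$ ($c = \frac{\left(-24 - 18\right) \left(-14 - 51\right)}{2} = \frac{\left(-42\right) \left(-65\right)}{2} = \frac{1}{2} \cdot 2730 = 1365$)
$n{\left(k \right)} = -105$ ($n{\left(k \right)} = 7 - \left(46 - -66\right) = 7 - \left(46 + 66\right) = 7 - 112 = -105$)
$K{\left(h \right)} = 1392$ ($K{\left(h \right)} = 27 + 1365 = 1392$)
$K{\left(127 \right)} + n{\left(-122 \right)} = 1392 - 105 = 1287$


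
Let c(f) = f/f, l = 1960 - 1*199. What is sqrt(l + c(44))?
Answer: sqrt(1762) ≈ 41.976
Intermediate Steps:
l = 1761 (l = 1960 - 199 = 1761)
c(f) = 1
sqrt(l + c(44)) = sqrt(1761 + 1) = sqrt(1762)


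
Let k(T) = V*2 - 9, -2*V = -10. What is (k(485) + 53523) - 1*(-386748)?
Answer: 440272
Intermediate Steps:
V = 5 (V = -½*(-10) = 5)
k(T) = 1 (k(T) = 5*2 - 9 = 10 - 9 = 1)
(k(485) + 53523) - 1*(-386748) = (1 + 53523) - 1*(-386748) = 53524 + 386748 = 440272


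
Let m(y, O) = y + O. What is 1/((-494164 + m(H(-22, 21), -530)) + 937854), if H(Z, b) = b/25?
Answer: 25/11079021 ≈ 2.2565e-6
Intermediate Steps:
H(Z, b) = b/25 (H(Z, b) = b*(1/25) = b/25)
m(y, O) = O + y
1/((-494164 + m(H(-22, 21), -530)) + 937854) = 1/((-494164 + (-530 + (1/25)*21)) + 937854) = 1/((-494164 + (-530 + 21/25)) + 937854) = 1/((-494164 - 13229/25) + 937854) = 1/(-12367329/25 + 937854) = 1/(11079021/25) = 25/11079021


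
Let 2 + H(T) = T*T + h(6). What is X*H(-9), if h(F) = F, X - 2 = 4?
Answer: 510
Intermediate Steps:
X = 6 (X = 2 + 4 = 6)
H(T) = 4 + T² (H(T) = -2 + (T*T + 6) = -2 + (T² + 6) = -2 + (6 + T²) = 4 + T²)
X*H(-9) = 6*(4 + (-9)²) = 6*(4 + 81) = 6*85 = 510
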